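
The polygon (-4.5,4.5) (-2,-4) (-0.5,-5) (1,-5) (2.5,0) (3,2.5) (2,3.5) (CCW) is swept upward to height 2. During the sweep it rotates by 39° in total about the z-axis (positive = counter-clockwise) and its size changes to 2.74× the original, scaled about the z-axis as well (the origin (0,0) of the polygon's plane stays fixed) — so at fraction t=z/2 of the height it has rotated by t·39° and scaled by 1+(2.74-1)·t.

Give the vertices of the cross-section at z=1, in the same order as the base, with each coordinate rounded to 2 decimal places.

Cross-section at z=1: (-10.74,5.12) (-1.03,-8.30) (2.24,-9.13) (4.88,-8.19) (4.41,1.56) (3.73,6.28) (1.34,7.42)

t = z/height = 1/2 = 0.5
s = 1 + (scale-1)·z/height = 1 + (2.74-1)·1/2 = 1.870000
θ = twist·z/height = 39°·1/2 = 19.5000° = 0.340339 rad
cos θ = 0.942641, sin θ = 0.333807 (intermediates below are computed at full precision and shown rounded to 5 d.p.)
v1: (-4.5,4.5) → rotate → (-5.74402,2.73976) → ×s → (-10.74131,5.12334) → (-10.74,5.12)
v2: (-2,-4) → rotate → (-0.55006,-4.43818) → ×s → (-1.02860,-8.29940) → (-1.03,-8.30)
v3: (-0.5,-5) → rotate → (1.19771,-4.88011) → ×s → (2.23972,-9.12581) → (2.24,-9.13)
v4: (1,-5) → rotate → (2.61168,-4.37940) → ×s → (4.88383,-8.18948) → (4.88,-8.19)
v5: (2.5,0) → rotate → (2.35660,0.83452) → ×s → (4.40685,1.56055) → (4.41,1.56)
v6: (3,2.5) → rotate → (1.99341,3.35802) → ×s → (3.72767,6.27951) → (3.73,6.28)
v7: (2,3.5) → rotate → (0.71696,3.96686) → ×s → (1.34071,7.41803) → (1.34,7.42)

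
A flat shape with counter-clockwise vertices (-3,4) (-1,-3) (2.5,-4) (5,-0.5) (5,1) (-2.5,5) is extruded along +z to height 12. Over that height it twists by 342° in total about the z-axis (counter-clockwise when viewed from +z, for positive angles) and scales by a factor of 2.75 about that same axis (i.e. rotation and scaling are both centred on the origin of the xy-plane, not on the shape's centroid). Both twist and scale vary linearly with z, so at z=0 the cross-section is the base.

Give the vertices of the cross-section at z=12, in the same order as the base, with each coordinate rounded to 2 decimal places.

t = z/height = 12/12 = 1
s = 1 + (scale-1)·z/height = 1 + (2.75-1)·12/12 = 2.750000
θ = twist·z/height = 342°·12/12 = 342.0000° = 5.969026 rad
cos θ = 0.951057, sin θ = -0.309017 (intermediates below are computed at full precision and shown rounded to 5 d.p.)
v1: (-3,4) → rotate → (-1.61710,4.73128) → ×s → (-4.44703,13.01101) → (-4.45,13.01)
v2: (-1,-3) → rotate → (-1.87811,-2.54415) → ×s → (-5.16480,-6.99642) → (-5.16,-7.00)
v3: (2.5,-4) → rotate → (1.14157,-4.57677) → ×s → (3.13933,-12.58611) → (3.14,-12.59)
v4: (5,-0.5) → rotate → (4.60077,-2.02061) → ×s → (12.65213,-5.55669) → (12.65,-5.56)
v5: (5,1) → rotate → (5.06430,-0.59403) → ×s → (13.92682,-1.63358) → (13.93,-1.63)
v6: (-2.5,5) → rotate → (-0.83256,5.52783) → ×s → (-2.28953,15.20152) → (-2.29,15.20)

Cross-section at z=12: (-4.45,13.01) (-5.16,-7.00) (3.14,-12.59) (12.65,-5.56) (13.93,-1.63) (-2.29,15.20)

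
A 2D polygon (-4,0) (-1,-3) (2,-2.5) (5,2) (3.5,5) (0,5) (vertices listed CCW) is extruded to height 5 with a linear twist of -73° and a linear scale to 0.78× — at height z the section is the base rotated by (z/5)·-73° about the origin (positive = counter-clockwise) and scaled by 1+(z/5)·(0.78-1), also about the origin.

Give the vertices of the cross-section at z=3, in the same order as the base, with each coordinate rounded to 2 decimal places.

t = z/height = 3/5 = 0.6
s = 1 + (scale-1)·z/height = 1 + (0.78-1)·3/5 = 0.868000
θ = twist·z/height = -73°·3/5 = -43.8000° = -0.764454 rad
cos θ = 0.721760, sin θ = -0.692143 (intermediates below are computed at full precision and shown rounded to 5 d.p.)
v1: (-4,0) → rotate → (-2.88704,2.76857) → ×s → (-2.50595,2.40312) → (-2.51,2.40)
v2: (-1,-3) → rotate → (-2.79819,-1.47314) → ×s → (-2.42883,-1.27868) → (-2.43,-1.28)
v3: (2,-2.5) → rotate → (-0.28684,-3.18869) → ×s → (-0.24897,-2.76778) → (-0.25,-2.77)
v4: (5,2) → rotate → (4.99309,-2.01720) → ×s → (4.33400,-1.75093) → (4.33,-1.75)
v5: (3.5,5) → rotate → (5.98688,1.18630) → ×s → (5.19661,1.02971) → (5.20,1.03)
v6: (0,5) → rotate → (3.46072,3.60880) → ×s → (3.00390,3.13244) → (3.00,3.13)

Cross-section at z=3: (-2.51,2.40) (-2.43,-1.28) (-0.25,-2.77) (4.33,-1.75) (5.20,1.03) (3.00,3.13)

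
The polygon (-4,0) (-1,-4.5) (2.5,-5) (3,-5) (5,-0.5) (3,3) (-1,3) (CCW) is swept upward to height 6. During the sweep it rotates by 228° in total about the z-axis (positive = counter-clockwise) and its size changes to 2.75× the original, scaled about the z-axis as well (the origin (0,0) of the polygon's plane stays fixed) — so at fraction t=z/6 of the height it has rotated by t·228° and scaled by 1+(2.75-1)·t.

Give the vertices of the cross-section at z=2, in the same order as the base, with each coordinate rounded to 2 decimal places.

t = z/height = 2/6 = 0.333333
s = 1 + (scale-1)·z/height = 1 + (2.75-1)·2/6 = 1.583333
θ = twist·z/height = 228°·2/6 = 76.0000° = 1.326450 rad
cos θ = 0.241922, sin θ = 0.970296 (intermediates below are computed at full precision and shown rounded to 5 d.p.)
v1: (-4,0) → rotate → (-0.96769,-3.88118) → ×s → (-1.53217,-6.14521) → (-1.53,-6.15)
v2: (-1,-4.5) → rotate → (4.12441,-2.05894) → ×s → (6.53031,-3.26000) → (6.53,-3.26)
v3: (2.5,-5) → rotate → (5.45628,1.21613) → ×s → (8.63912,1.92554) → (8.64,1.93)
v4: (3,-5) → rotate → (5.57724,1.70128) → ×s → (8.83064,2.69369) → (8.83,2.69)
v5: (5,-0.5) → rotate → (1.69476,4.73052) → ×s → (2.68337,7.48999) → (2.68,7.49)
v6: (3,3) → rotate → (-2.18512,3.63665) → ×s → (-3.45978,5.75803) → (-3.46,5.76)
v7: (-1,3) → rotate → (-3.15281,-0.24453) → ×s → (-4.99195,-0.38717) → (-4.99,-0.39)

Cross-section at z=2: (-1.53,-6.15) (6.53,-3.26) (8.64,1.93) (8.83,2.69) (2.68,7.49) (-3.46,5.76) (-4.99,-0.39)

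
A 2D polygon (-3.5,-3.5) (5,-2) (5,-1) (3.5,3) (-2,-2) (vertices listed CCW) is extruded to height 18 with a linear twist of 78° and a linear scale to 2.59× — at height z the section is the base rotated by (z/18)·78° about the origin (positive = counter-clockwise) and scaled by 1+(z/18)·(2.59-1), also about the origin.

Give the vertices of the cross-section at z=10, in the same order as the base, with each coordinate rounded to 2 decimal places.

t = z/height = 10/18 = 0.555556
s = 1 + (scale-1)·z/height = 1 + (2.59-1)·10/18 = 1.883333
θ = twist·z/height = 78°·10/18 = 43.3333° = 0.756309 rad
cos θ = 0.727374, sin θ = 0.686242 (intermediates below are computed at full precision and shown rounded to 5 d.p.)
v1: (-3.5,-3.5) → rotate → (-0.14396,-4.94765) → ×s → (-0.27113,-9.31808) → (-0.27,-9.32)
v2: (5,-2) → rotate → (5.00935,1.97646) → ×s → (9.43428,3.72233) → (9.43,3.72)
v3: (5,-1) → rotate → (4.32311,2.70383) → ×s → (8.14186,5.09222) → (8.14,5.09)
v4: (3.5,3) → rotate → (0.48708,4.58397) → ×s → (0.91734,8.63314) → (0.92,8.63)
v5: (-2,-2) → rotate → (-0.08226,-2.82723) → ×s → (-0.15493,-5.32462) → (-0.15,-5.32)

Cross-section at z=10: (-0.27,-9.32) (9.43,3.72) (8.14,5.09) (0.92,8.63) (-0.15,-5.32)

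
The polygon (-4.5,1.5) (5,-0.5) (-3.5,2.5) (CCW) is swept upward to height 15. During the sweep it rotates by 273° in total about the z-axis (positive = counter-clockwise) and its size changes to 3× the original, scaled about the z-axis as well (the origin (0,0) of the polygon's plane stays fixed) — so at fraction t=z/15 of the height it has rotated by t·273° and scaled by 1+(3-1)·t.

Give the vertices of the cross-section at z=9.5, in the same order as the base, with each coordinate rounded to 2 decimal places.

t = z/height = 9.5/15 = 0.633333
s = 1 + (scale-1)·z/height = 1 + (3-1)·9.5/15 = 2.266667
θ = twist·z/height = 273°·9.5/15 = 172.9000° = 3.017674 rad
cos θ = -0.992332, sin θ = 0.123601 (intermediates below are computed at full precision and shown rounded to 5 d.p.)
v1: (-4.5,1.5) → rotate → (4.28009,-2.04470) → ×s → (9.70154,-4.63466) → (9.70,-4.63)
v2: (5,-0.5) → rotate → (-4.89986,1.11417) → ×s → (-11.10635,2.52546) → (-11.11,2.53)
v3: (-3.5,2.5) → rotate → (3.16416,-2.91344) → ×s → (7.17209,-6.60379) → (7.17,-6.60)

Cross-section at z=9.5: (9.70,-4.63) (-11.11,2.53) (7.17,-6.60)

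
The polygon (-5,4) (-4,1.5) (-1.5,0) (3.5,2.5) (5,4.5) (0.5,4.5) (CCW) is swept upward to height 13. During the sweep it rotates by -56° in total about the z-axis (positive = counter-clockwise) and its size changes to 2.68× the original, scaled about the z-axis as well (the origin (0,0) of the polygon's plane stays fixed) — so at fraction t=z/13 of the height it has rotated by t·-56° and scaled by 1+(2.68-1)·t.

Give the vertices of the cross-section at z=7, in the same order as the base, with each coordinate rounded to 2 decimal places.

t = z/height = 7/13 = 0.538462
s = 1 + (scale-1)·z/height = 1 + (2.68-1)·7/13 = 1.904615
θ = twist·z/height = -56°·7/13 = -30.1538° = -0.526284 rad
cos θ = 0.864680, sin θ = -0.502324 (intermediates below are computed at full precision and shown rounded to 5 d.p.)
v1: (-5,4) → rotate → (-2.31410,5.97034) → ×s → (-4.40748,11.37120) → (-4.41,11.37)
v2: (-4,1.5) → rotate → (-2.70523,3.30631) → ×s → (-5.15243,6.29726) → (-5.15,6.30)
v3: (-1.5,0) → rotate → (-1.29702,0.75349) → ×s → (-2.47032,1.43510) → (-2.47,1.44)
v4: (3.5,2.5) → rotate → (4.28219,0.40357) → ×s → (8.15592,0.76864) → (8.16,0.77)
v5: (5,4.5) → rotate → (6.58385,1.37944) → ×s → (12.53971,2.62730) → (12.54,2.63)
v6: (0.5,4.5) → rotate → (2.69280,3.63990) → ×s → (5.12874,6.93260) → (5.13,6.93)

Cross-section at z=7: (-4.41,11.37) (-5.15,6.30) (-2.47,1.44) (8.16,0.77) (12.54,2.63) (5.13,6.93)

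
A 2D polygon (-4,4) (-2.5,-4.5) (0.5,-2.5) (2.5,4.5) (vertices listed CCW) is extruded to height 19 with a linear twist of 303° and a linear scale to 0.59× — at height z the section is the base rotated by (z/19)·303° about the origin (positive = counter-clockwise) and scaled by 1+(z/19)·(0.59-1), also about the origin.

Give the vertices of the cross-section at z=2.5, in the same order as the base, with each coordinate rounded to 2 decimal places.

Cross-section at z=2.5: (-5.33,0.48) (0.91,-4.78) (1.88,-1.51) (-0.91,4.78)

t = z/height = 2.5/19 = 0.131579
s = 1 + (scale-1)·z/height = 1 + (0.59-1)·2.5/19 = 0.946053
θ = twist·z/height = 303°·2.5/19 = 39.8684° = 0.695835 rad
cos θ = 0.767519, sin θ = 0.641027 (intermediates below are computed at full precision and shown rounded to 5 d.p.)
v1: (-4,4) → rotate → (-5.63418,0.50597) → ×s → (-5.33023,0.47867) → (-5.33,0.48)
v2: (-2.5,-4.5) → rotate → (0.96582,-5.05640) → ×s → (0.91372,-4.78362) → (0.91,-4.78)
v3: (0.5,-2.5) → rotate → (1.98633,-1.59828) → ×s → (1.87917,-1.51206) → (1.88,-1.51)
v4: (2.5,4.5) → rotate → (-0.96582,5.05640) → ×s → (-0.91372,4.78362) → (-0.91,4.78)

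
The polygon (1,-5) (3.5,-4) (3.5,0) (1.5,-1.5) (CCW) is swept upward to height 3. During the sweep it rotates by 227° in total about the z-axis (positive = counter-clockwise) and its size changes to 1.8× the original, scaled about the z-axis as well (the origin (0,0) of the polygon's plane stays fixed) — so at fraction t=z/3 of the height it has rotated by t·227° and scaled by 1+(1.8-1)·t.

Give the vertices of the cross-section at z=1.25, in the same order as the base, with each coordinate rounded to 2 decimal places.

t = z/height = 1.25/3 = 0.416667
s = 1 + (scale-1)·z/height = 1 + (1.8-1)·1.25/3 = 1.333333
θ = twist·z/height = 227°·1.25/3 = 94.5833° = 1.650791 rad
cos θ = -0.079909, sin θ = 0.996802 (intermediates below are computed at full precision and shown rounded to 5 d.p.)
v1: (1,-5) → rotate → (4.90410,1.39635) → ×s → (6.53880,1.86180) → (6.54,1.86)
v2: (3.5,-4) → rotate → (3.70753,3.80844) → ×s → (4.94337,5.07792) → (4.94,5.08)
v3: (3.5,0) → rotate → (-0.27968,3.48881) → ×s → (-0.37291,4.65174) → (-0.37,4.65)
v4: (1.5,-1.5) → rotate → (1.37534,1.61507) → ×s → (1.83379,2.15342) → (1.83,2.15)

Cross-section at z=1.25: (6.54,1.86) (4.94,5.08) (-0.37,4.65) (1.83,2.15)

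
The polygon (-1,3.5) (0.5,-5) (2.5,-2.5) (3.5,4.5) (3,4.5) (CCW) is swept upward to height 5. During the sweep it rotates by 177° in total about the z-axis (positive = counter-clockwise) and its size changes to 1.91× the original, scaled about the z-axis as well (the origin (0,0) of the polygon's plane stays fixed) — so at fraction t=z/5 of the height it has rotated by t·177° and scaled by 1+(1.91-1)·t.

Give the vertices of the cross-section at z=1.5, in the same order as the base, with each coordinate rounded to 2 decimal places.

t = z/height = 1.5/5 = 0.3
s = 1 + (scale-1)·z/height = 1 + (1.91-1)·1.5/5 = 1.273000
θ = twist·z/height = 177°·1.5/5 = 53.1000° = 0.926770 rad
cos θ = 0.600420, sin θ = 0.799685 (intermediates below are computed at full precision and shown rounded to 5 d.p.)
v1: (-1,3.5) → rotate → (-3.39932,1.30179) → ×s → (-4.32733,1.65717) → (-4.33,1.66)
v2: (0.5,-5) → rotate → (4.29863,-2.60226) → ×s → (5.47216,-3.31268) → (5.47,-3.31)
v3: (2.5,-2.5) → rotate → (3.50026,0.49816) → ×s → (4.45583,0.63416) → (4.46,0.63)
v4: (3.5,4.5) → rotate → (-1.49711,5.50079) → ×s → (-1.90582,7.00250) → (-1.91,7.00)
v5: (3,4.5) → rotate → (-1.79732,5.10094) → ×s → (-2.28799,6.49350) → (-2.29,6.49)

Cross-section at z=1.5: (-4.33,1.66) (5.47,-3.31) (4.46,0.63) (-1.91,7.00) (-2.29,6.49)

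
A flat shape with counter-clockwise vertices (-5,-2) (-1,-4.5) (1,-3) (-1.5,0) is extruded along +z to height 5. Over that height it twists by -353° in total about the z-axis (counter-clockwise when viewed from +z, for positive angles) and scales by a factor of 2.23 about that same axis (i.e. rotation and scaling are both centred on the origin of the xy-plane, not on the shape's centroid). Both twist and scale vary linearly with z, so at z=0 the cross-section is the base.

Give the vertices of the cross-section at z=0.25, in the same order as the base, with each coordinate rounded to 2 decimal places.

Cross-section at z=0.25: (-5.70,-0.41) (-2.46,-4.23) (0.05,-3.36) (-1.52,0.48)

t = z/height = 0.25/5 = 0.05
s = 1 + (scale-1)·z/height = 1 + (2.23-1)·0.25/5 = 1.061500
θ = twist·z/height = -353°·0.25/5 = -17.6500° = -0.308051 rad
cos θ = 0.952926, sin θ = -0.303202 (intermediates below are computed at full precision and shown rounded to 5 d.p.)
v1: (-5,-2) → rotate → (-5.37104,-0.38984) → ×s → (-5.70135,-0.41382) → (-5.70,-0.41)
v2: (-1,-4.5) → rotate → (-2.31733,-3.98497) → ×s → (-2.45985,-4.23004) → (-2.46,-4.23)
v3: (1,-3) → rotate → (0.04332,-3.16198) → ×s → (0.04599,-3.35644) → (0.05,-3.36)
v4: (-1.5,0) → rotate → (-1.42939,0.45480) → ×s → (-1.51730,0.48277) → (-1.52,0.48)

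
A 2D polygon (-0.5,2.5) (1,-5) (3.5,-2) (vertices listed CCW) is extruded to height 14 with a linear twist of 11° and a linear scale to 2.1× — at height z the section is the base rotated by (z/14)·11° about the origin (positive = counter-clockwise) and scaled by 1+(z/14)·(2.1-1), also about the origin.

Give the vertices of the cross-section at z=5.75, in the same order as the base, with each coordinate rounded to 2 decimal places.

t = z/height = 5.75/14 = 0.410714
s = 1 + (scale-1)·z/height = 1 + (2.1-1)·5.75/14 = 1.451786
θ = twist·z/height = 11°·5.75/14 = 4.5179° = 0.078851 rad
cos θ = 0.996893, sin θ = 0.078770 (intermediates below are computed at full precision and shown rounded to 5 d.p.)
v1: (-0.5,2.5) → rotate → (-0.69537,2.45285) → ×s → (-1.00953,3.56101) → (-1.01,3.56)
v2: (1,-5) → rotate → (1.39074,-4.90569) → ×s → (2.01906,-7.12202) → (2.02,-7.12)
v3: (3.5,-2) → rotate → (3.64666,-1.71809) → ×s → (5.29418,-2.49430) → (5.29,-2.49)

Cross-section at z=5.75: (-1.01,3.56) (2.02,-7.12) (5.29,-2.49)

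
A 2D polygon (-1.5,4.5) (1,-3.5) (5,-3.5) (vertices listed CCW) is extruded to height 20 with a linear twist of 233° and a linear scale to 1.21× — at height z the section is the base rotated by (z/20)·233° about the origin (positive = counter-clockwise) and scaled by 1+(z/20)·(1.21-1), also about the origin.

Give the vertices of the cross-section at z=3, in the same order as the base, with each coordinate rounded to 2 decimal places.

t = z/height = 3/20 = 0.15
s = 1 + (scale-1)·z/height = 1 + (1.21-1)·3/20 = 1.031500
θ = twist·z/height = 233°·3/20 = 34.9500° = 0.609993 rad
cos θ = 0.819652, sin θ = 0.572861 (intermediates below are computed at full precision and shown rounded to 5 d.p.)
v1: (-1.5,4.5) → rotate → (-3.80735,2.82914) → ×s → (-3.92729,2.91826) → (-3.93,2.92)
v2: (1,-3.5) → rotate → (2.82467,-2.29592) → ×s → (2.91364,-2.36824) → (2.91,-2.37)
v3: (5,-3.5) → rotate → (6.10328,-0.00448) → ×s → (6.29553,-0.00462) → (6.30,0.00)

Cross-section at z=3: (-3.93,2.92) (2.91,-2.37) (6.30,0.00)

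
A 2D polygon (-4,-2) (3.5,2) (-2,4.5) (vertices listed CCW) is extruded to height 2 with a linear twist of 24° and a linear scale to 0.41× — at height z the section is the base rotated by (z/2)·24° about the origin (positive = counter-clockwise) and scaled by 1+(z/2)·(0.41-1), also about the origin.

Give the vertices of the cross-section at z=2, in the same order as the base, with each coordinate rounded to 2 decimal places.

t = z/height = 2/2 = 1
s = 1 + (scale-1)·z/height = 1 + (0.41-1)·2/2 = 0.410000
θ = twist·z/height = 24°·2/2 = 24.0000° = 0.418879 rad
cos θ = 0.913545, sin θ = 0.406737 (intermediates below are computed at full precision and shown rounded to 5 d.p.)
v1: (-4,-2) → rotate → (-2.84071,-3.45404) → ×s → (-1.16469,-1.41616) → (-1.16,-1.42)
v2: (3.5,2) → rotate → (2.38394,3.25067) → ×s → (0.97741,1.33277) → (0.98,1.33)
v3: (-2,4.5) → rotate → (-3.65741,3.29748) → ×s → (-1.49954,1.35197) → (-1.50,1.35)

Cross-section at z=2: (-1.16,-1.42) (0.98,1.33) (-1.50,1.35)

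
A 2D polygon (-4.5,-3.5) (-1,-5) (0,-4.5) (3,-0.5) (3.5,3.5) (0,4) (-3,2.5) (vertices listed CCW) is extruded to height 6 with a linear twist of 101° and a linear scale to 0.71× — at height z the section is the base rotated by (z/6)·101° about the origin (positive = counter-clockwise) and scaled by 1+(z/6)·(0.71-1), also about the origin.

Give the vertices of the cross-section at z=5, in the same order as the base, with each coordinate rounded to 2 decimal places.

Cross-section at z=5: (2.29,-3.66) (3.69,-1.14) (3.39,-0.35) (0.61,2.22) (-2.37,2.91) (-3.02,0.31) (-2.12,-2.07)

t = z/height = 5/6 = 0.833333
s = 1 + (scale-1)·z/height = 1 + (0.71-1)·5/6 = 0.758333
θ = twist·z/height = 101°·5/6 = 84.1667° = 1.468985 rad
cos θ = 0.101635, sin θ = 0.994822 (intermediates below are computed at full precision and shown rounded to 5 d.p.)
v1: (-4.5,-3.5) → rotate → (3.02452,-4.83242) → ×s → (2.29359,-3.66459) → (2.29,-3.66)
v2: (-1,-5) → rotate → (4.87247,-1.50300) → ×s → (3.69496,-1.13977) → (3.69,-1.14)
v3: (0,-4.5) → rotate → (4.47670,-0.45736) → ×s → (3.39483,-0.34683) → (3.39,-0.35)
v4: (3,-0.5) → rotate → (0.80232,2.93365) → ×s → (0.60842,2.22468) → (0.61,2.22)
v5: (3.5,3.5) → rotate → (-3.12615,3.83760) → ×s → (-2.37067,2.91018) → (-2.37,2.91)
v6: (0,4) → rotate → (-3.97929,0.40654) → ×s → (-3.01763,0.30829) → (-3.02,0.31)
v7: (-3,2.5) → rotate → (-2.79196,-2.73038) → ×s → (-2.11724,-2.07054) → (-2.12,-2.07)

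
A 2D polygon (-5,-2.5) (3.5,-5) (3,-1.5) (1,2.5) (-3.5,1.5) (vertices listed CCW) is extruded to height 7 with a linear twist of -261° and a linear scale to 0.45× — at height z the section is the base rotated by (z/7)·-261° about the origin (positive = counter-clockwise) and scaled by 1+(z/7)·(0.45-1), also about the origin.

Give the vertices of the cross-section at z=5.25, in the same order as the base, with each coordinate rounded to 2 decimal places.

Cross-section at z=5.25: (3.23,0.62) (-1.18,3.39) (-1.46,1.33) (-0.96,-1.25) (1.74,-1.41)

t = z/height = 5.25/7 = 0.75
s = 1 + (scale-1)·z/height = 1 + (0.45-1)·5.25/7 = 0.587500
θ = twist·z/height = -261°·5.25/7 = -195.7500° = -3.416482 rad
cos θ = -0.962455, sin θ = 0.271440 (intermediates below are computed at full precision and shown rounded to 5 d.p.)
v1: (-5,-2.5) → rotate → (5.49088,1.04894) → ×s → (3.22589,0.61625) → (3.23,0.62)
v2: (3.5,-5) → rotate → (-2.01139,5.76232) → ×s → (-1.18169,3.38536) → (-1.18,3.39)
v3: (3,-1.5) → rotate → (-2.48021,2.25800) → ×s → (-1.45712,1.32658) → (-1.46,1.33)
v4: (1,2.5) → rotate → (-1.64106,-2.13470) → ×s → (-0.96412,-1.25413) → (-0.96,-1.25)
v5: (-3.5,1.5) → rotate → (2.96143,-2.39372) → ×s → (1.73984,-1.40631) → (1.74,-1.41)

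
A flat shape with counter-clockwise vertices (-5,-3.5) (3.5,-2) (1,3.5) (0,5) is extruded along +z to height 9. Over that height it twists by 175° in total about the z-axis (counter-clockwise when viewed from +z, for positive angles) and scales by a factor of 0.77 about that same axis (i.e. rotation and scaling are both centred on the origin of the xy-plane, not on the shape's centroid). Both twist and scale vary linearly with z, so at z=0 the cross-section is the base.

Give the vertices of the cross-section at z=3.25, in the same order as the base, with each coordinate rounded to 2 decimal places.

Cross-section at z=3.25: (0.80,-5.54) (3.08,2.04) (-2.45,2.27) (-4.09,2.07)

t = z/height = 3.25/9 = 0.361111
s = 1 + (scale-1)·z/height = 1 + (0.77-1)·3.25/9 = 0.916944
θ = twist·z/height = 175°·3.25/9 = 63.1944° = 1.102951 rad
cos θ = 0.450964, sin θ = 0.892542 (intermediates below are computed at full precision and shown rounded to 5 d.p.)
v1: (-5,-3.5) → rotate → (0.86908,-6.04108) → ×s → (0.79690,-5.53934) → (0.80,-5.54)
v2: (3.5,-2) → rotate → (3.36346,2.22197) → ×s → (3.08410,2.03742) → (3.08,2.04)
v3: (1,3.5) → rotate → (-2.67293,2.47092) → ×s → (-2.45093,2.26569) → (-2.45,2.27)
v4: (0,5) → rotate → (-4.46271,2.25482) → ×s → (-4.09206,2.06755) → (-4.09,2.07)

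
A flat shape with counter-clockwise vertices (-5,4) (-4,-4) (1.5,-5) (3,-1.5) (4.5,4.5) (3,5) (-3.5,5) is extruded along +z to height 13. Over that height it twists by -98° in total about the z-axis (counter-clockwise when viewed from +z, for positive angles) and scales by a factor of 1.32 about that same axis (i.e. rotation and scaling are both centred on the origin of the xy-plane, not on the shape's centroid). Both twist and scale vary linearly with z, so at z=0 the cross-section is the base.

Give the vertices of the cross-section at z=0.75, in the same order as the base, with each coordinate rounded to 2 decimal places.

Cross-section at z=0.75: (-4.67,4.56) (-4.46,-3.65) (1.02,-5.22) (2.89,-1.82) (5.01,4.11) (3.54,4.77) (-3.05,5.42)

t = z/height = 0.75/13 = 0.0576923
s = 1 + (scale-1)·z/height = 1 + (1.32-1)·0.75/13 = 1.018462
θ = twist·z/height = -98°·0.75/13 = -5.6538° = -0.098678 rad
cos θ = 0.995135, sin θ = -0.098518 (intermediates below are computed at full precision and shown rounded to 5 d.p.)
v1: (-5,4) → rotate → (-4.58160,4.47313) → ×s → (-4.66619,4.55571) → (-4.67,4.56)
v2: (-4,-4) → rotate → (-4.37461,-3.58647) → ×s → (-4.45538,-3.65268) → (-4.46,-3.65)
v3: (1.5,-5) → rotate → (1.00011,-5.12345) → ×s → (1.01858,-5.21804) → (1.02,-5.22)
v4: (3,-1.5) → rotate → (2.83763,-1.78826) → ×s → (2.89002,-1.82127) → (2.89,-1.82)
v5: (4.5,4.5) → rotate → (4.92144,4.03478) → ×s → (5.01230,4.10927) → (5.01,4.11)
v6: (3,5) → rotate → (3.47800,4.68012) → ×s → (3.54221,4.76652) → (3.54,4.77)
v7: (-3.5,5) → rotate → (-2.99038,5.32049) → ×s → (-3.04559,5.41871) → (-3.05,5.42)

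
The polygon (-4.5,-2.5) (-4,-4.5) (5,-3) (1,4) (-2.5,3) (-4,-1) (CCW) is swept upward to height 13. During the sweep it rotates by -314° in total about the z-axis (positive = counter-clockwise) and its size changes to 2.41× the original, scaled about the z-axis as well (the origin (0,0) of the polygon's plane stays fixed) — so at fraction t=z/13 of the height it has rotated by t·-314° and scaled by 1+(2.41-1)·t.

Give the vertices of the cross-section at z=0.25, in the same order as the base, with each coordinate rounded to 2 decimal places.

t = z/height = 0.25/13 = 0.0192308
s = 1 + (scale-1)·z/height = 1 + (2.41-1)·0.25/13 = 1.027115
θ = twist·z/height = -314°·0.25/13 = -6.0385° = -0.105391 rad
cos θ = 0.994452, sin θ = -0.105196 (intermediates below are computed at full precision and shown rounded to 5 d.p.)
v1: (-4.5,-2.5) → rotate → (-4.73802,-2.01275) → ×s → (-4.86650,-2.06732) → (-4.87,-2.07)
v2: (-4,-4.5) → rotate → (-4.45119,-4.05425) → ×s → (-4.57188,-4.16418) → (-4.57,-4.16)
v3: (5,-3) → rotate → (4.65667,-3.50933) → ×s → (4.78294,-3.60449) → (4.78,-3.60)
v4: (1,4) → rotate → (1.41524,3.87261) → ×s → (1.45361,3.97762) → (1.45,3.98)
v5: (-2.5,3) → rotate → (-2.17054,3.24634) → ×s → (-2.22940,3.33437) → (-2.23,3.33)
v6: (-4,-1) → rotate → (-4.08300,-0.57367) → ×s → (-4.19371,-0.58922) → (-4.19,-0.59)

Cross-section at z=0.25: (-4.87,-2.07) (-4.57,-4.16) (4.78,-3.60) (1.45,3.98) (-2.23,3.33) (-4.19,-0.59)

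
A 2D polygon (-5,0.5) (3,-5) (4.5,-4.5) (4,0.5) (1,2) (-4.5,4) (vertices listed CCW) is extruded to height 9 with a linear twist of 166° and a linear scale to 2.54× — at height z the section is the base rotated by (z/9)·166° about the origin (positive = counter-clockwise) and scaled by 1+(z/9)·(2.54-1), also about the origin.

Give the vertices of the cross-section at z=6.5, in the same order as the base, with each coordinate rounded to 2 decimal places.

t = z/height = 6.5/9 = 0.722222
s = 1 + (scale-1)·z/height = 1 + (2.54-1)·6.5/9 = 2.112222
θ = twist·z/height = 166°·6.5/9 = 119.8889° = 2.092456 rad
cos θ = -0.498320, sin θ = 0.866993 (intermediates below are computed at full precision and shown rounded to 5 d.p.)
v1: (-5,0.5) → rotate → (2.05810,-4.58413) → ×s → (4.34717,-9.68269) → (4.35,-9.68)
v2: (3,-5) → rotate → (2.84001,5.09258) → ×s → (5.99873,10.75666) → (6.00,10.76)
v3: (4.5,-4.5) → rotate → (1.65903,6.14391) → ×s → (3.50424,12.97730) → (3.50,12.98)
v4: (4,0.5) → rotate → (-2.42678,3.21881) → ×s → (-5.12589,6.79885) → (-5.13,6.80)
v5: (1,2) → rotate → (-2.23231,-0.12965) → ×s → (-4.71513,-0.27384) → (-4.72,-0.27)
v6: (-4.5,4) → rotate → (-1.22554,-5.89475) → ×s → (-2.58860,-12.45102) → (-2.59,-12.45)

Cross-section at z=6.5: (4.35,-9.68) (6.00,10.76) (3.50,12.98) (-5.13,6.80) (-4.72,-0.27) (-2.59,-12.45)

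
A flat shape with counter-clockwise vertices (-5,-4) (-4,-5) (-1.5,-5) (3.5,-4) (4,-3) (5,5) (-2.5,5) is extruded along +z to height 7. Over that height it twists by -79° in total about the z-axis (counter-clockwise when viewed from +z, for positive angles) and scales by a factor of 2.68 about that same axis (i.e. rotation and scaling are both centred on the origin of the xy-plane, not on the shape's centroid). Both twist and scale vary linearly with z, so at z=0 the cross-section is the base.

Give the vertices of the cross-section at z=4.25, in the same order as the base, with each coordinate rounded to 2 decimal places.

t = z/height = 4.25/7 = 0.607143
s = 1 + (scale-1)·z/height = 1 + (2.68-1)·4.25/7 = 2.020000
θ = twist·z/height = -79°·4.25/7 = -47.9643° = -0.837135 rad
cos θ = 0.669594, sin θ = -0.742728 (intermediates below are computed at full precision and shown rounded to 5 d.p.)
v1: (-5,-4) → rotate → (-6.31888,1.03526) → ×s → (-12.76414,2.09123) → (-12.76,2.09)
v2: (-4,-5) → rotate → (-6.39201,-0.37706) → ×s → (-12.91187,-0.76166) → (-12.91,-0.76)
v3: (-1.5,-5) → rotate → (-4.71803,-2.23388) → ×s → (-9.53042,-4.51243) → (-9.53,-4.51)
v4: (3.5,-4) → rotate → (-0.62733,-5.27792) → ×s → (-1.26721,-10.66140) → (-1.27,-10.66)
v5: (4,-3) → rotate → (0.45019,-4.97969) → ×s → (0.90939,-10.05898) → (0.91,-10.06)
v6: (5,5) → rotate → (7.06161,-0.36567) → ×s → (14.26445,-0.73865) → (14.26,-0.74)
v7: (-2.5,5) → rotate → (2.03965,5.20479) → ×s → (4.12010,10.51367) → (4.12,10.51)

Cross-section at z=4.25: (-12.76,2.09) (-12.91,-0.76) (-9.53,-4.51) (-1.27,-10.66) (0.91,-10.06) (14.26,-0.74) (4.12,10.51)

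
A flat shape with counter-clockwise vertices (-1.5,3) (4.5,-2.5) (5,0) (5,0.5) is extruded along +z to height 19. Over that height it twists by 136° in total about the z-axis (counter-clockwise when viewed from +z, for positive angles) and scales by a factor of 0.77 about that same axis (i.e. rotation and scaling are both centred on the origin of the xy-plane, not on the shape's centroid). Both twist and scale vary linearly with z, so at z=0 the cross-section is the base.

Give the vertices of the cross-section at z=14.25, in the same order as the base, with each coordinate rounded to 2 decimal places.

Cross-section at z=14.25: (-2.17,-1.73) (1.25,4.07) (-0.86,4.05) (-1.26,3.96)

t = z/height = 14.25/19 = 0.75
s = 1 + (scale-1)·z/height = 1 + (0.77-1)·14.25/19 = 0.827500
θ = twist·z/height = 136°·14.25/19 = 102.0000° = 1.780236 rad
cos θ = -0.207912, sin θ = 0.978148 (intermediates below are computed at full precision and shown rounded to 5 d.p.)
v1: (-1.5,3) → rotate → (-2.62258,-2.09096) → ×s → (-2.17018,-1.73027) → (-2.17,-1.73)
v2: (4.5,-2.5) → rotate → (1.50977,4.92144) → ×s → (1.24933,4.07249) → (1.25,4.07)
v3: (5,0) → rotate → (-1.03956,4.89074) → ×s → (-0.86023,4.04709) → (-0.86,4.05)
v4: (5,0.5) → rotate → (-1.52863,4.78678) → ×s → (-1.26494,3.96106) → (-1.26,3.96)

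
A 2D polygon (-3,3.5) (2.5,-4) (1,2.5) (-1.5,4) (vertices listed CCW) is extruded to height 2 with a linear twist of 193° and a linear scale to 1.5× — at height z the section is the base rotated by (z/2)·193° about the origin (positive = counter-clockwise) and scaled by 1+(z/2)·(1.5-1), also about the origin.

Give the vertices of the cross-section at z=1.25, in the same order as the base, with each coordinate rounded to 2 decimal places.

Cross-section at z=1.25: (-1.95,-5.73) (2.85,5.50) (-3.49,-0.54) (-3.51,-4.37)

t = z/height = 1.25/2 = 0.625
s = 1 + (scale-1)·z/height = 1 + (1.5-1)·1.25/2 = 1.312500
θ = twist·z/height = 193°·1.25/2 = 120.6250° = 2.105303 rad
cos θ = -0.509417, sin θ = 0.860520 (intermediates below are computed at full precision and shown rounded to 5 d.p.)
v1: (-3,3.5) → rotate → (-1.48357,-4.36452) → ×s → (-1.94718,-5.72843) → (-1.95,-5.73)
v2: (2.5,-4) → rotate → (2.16854,4.18897) → ×s → (2.84620,5.49802) → (2.85,5.50)
v3: (1,2.5) → rotate → (-2.66072,-0.41302) → ×s → (-3.49219,-0.54209) → (-3.49,-0.54)
v4: (-1.5,4) → rotate → (-2.67795,-3.32845) → ×s → (-3.51481,-4.36859) → (-3.51,-4.37)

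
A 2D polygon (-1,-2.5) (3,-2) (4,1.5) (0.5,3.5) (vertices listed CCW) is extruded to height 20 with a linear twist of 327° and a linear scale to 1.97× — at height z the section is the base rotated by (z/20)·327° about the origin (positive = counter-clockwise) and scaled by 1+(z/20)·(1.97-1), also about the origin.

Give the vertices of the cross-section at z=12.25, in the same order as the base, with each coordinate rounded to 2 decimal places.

t = z/height = 12.25/20 = 0.6125
s = 1 + (scale-1)·z/height = 1 + (1.97-1)·12.25/20 = 1.594125
θ = twist·z/height = 327°·12.25/20 = 200.2875° = 3.495676 rad
cos θ = -0.937965, sin θ = -0.346731 (intermediates below are computed at full precision and shown rounded to 5 d.p.)
v1: (-1,-2.5) → rotate → (0.07114,2.69164) → ×s → (0.11340,4.29081) → (0.11,4.29)
v2: (3,-2) → rotate → (-3.50736,0.83574) → ×s → (-5.59116,1.33227) → (-5.59,1.33)
v3: (4,1.5) → rotate → (-3.23176,-2.79387) → ×s → (-5.15183,-4.45378) → (-5.15,-4.45)
v4: (0.5,3.5) → rotate → (0.74458,-3.45624) → ×s → (1.18695,-5.50968) → (1.19,-5.51)

Cross-section at z=12.25: (0.11,4.29) (-5.59,1.33) (-5.15,-4.45) (1.19,-5.51)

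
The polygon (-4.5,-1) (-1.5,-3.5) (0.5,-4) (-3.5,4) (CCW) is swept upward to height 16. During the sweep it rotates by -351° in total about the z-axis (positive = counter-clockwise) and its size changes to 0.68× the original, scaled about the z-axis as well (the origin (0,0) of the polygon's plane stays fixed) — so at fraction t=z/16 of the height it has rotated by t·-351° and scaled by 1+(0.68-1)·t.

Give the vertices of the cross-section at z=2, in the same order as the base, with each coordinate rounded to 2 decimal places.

t = z/height = 2/16 = 0.125
s = 1 + (scale-1)·z/height = 1 + (0.68-1)·2/16 = 0.960000
θ = twist·z/height = -351°·2/16 = -43.8750° = -0.765763 rad
cos θ = 0.720854, sin θ = -0.693087 (intermediates below are computed at full precision and shown rounded to 5 d.p.)
v1: (-4.5,-1) → rotate → (-3.93693,2.39804) → ×s → (-3.77945,2.30212) → (-3.78,2.30)
v2: (-1.5,-3.5) → rotate → (-3.50709,-1.48336) → ×s → (-3.36680,-1.42402) → (-3.37,-1.42)
v3: (0.5,-4) → rotate → (-2.41192,-3.22996) → ×s → (-2.31545,-3.10076) → (-2.32,-3.10)
v4: (-3.5,4) → rotate → (0.24936,5.30922) → ×s → (0.23939,5.09685) → (0.24,5.10)

Cross-section at z=2: (-3.78,2.30) (-3.37,-1.42) (-2.32,-3.10) (0.24,5.10)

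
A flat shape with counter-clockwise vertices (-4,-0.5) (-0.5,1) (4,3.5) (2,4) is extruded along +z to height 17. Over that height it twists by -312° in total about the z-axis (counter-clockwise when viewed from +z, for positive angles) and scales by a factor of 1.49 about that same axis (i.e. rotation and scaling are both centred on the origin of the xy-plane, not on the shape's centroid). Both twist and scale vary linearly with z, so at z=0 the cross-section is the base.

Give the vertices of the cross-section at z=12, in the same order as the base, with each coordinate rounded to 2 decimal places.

t = z/height = 12/17 = 0.705882
s = 1 + (scale-1)·z/height = 1 + (1.49-1)·12/17 = 1.345882
θ = twist·z/height = -312°·12/17 = -220.2353° = -3.843831 rad
cos θ = -0.763398, sin θ = 0.645928 (intermediates below are computed at full precision and shown rounded to 5 d.p.)
v1: (-4,-0.5) → rotate → (3.37656,-2.20201) → ×s → (4.54445,-2.96365) → (4.54,-2.96)
v2: (-0.5,1) → rotate → (-0.26423,-1.08636) → ×s → (-0.35562,-1.46212) → (-0.36,-1.46)
v3: (4,3.5) → rotate → (-5.31434,-0.08818) → ×s → (-7.15248,-0.11868) → (-7.15,-0.12)
v4: (2,4) → rotate → (-4.11051,-1.76174) → ×s → (-5.53226,-2.37109) → (-5.53,-2.37)

Cross-section at z=12: (4.54,-2.96) (-0.36,-1.46) (-7.15,-0.12) (-5.53,-2.37)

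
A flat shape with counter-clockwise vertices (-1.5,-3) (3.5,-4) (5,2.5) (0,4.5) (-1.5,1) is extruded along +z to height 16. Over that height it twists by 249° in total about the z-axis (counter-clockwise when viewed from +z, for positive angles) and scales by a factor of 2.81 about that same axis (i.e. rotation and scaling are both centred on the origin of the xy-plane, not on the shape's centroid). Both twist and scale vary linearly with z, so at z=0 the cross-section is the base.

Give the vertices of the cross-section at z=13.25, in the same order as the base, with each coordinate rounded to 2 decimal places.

Cross-section at z=13.25: (0.05,8.38) (-12.26,5.11) (-8.45,-11.12) (4.97,-10.09) (4.47,-0.59)

t = z/height = 13.25/16 = 0.828125
s = 1 + (scale-1)·z/height = 1 + (2.81-1)·13.25/16 = 2.498906
θ = twist·z/height = 249°·13.25/16 = 206.2031° = 3.598923 rad
cos θ = -0.897234, sin θ = -0.441555 (intermediates below are computed at full precision and shown rounded to 5 d.p.)
v1: (-1.5,-3) → rotate → (0.02119,3.35404) → ×s → (0.05294,8.38142) → (0.05,8.38)
v2: (3.5,-4) → rotate → (-4.90654,2.04350) → ×s → (-12.26098,5.10650) → (-12.26,5.11)
v3: (5,2.5) → rotate → (-3.38228,-4.45086) → ×s → (-8.45201,-11.12228) → (-8.45,-11.12)
v4: (0,4.5) → rotate → (1.98700,-4.03755) → ×s → (4.96532,-10.08947) → (4.97,-10.09)
v5: (-1.5,1) → rotate → (1.78741,-0.23490) → ×s → (4.46656,-0.58700) → (4.47,-0.59)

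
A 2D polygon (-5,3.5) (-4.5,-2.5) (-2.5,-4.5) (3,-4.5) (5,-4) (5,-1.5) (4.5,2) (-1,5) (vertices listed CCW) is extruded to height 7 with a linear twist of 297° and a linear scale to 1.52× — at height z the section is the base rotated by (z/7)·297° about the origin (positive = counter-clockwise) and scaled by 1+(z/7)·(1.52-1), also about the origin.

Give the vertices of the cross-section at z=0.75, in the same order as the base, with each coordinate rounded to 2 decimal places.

Cross-section at z=0.75: (-6.43,0.36) (-2.65,-4.75) (0.26,-5.43) (5.20,-2.37) (6.71,-0.80) (5.32,1.44) (2.92,4.30) (-3.68,3.93)

t = z/height = 0.75/7 = 0.107143
s = 1 + (scale-1)·z/height = 1 + (1.52-1)·0.75/7 = 1.055714
θ = twist·z/height = 297°·0.75/7 = 31.8214° = 0.555389 rad
cos θ = 0.849696, sin θ = 0.527274 (intermediates below are computed at full precision and shown rounded to 5 d.p.)
v1: (-5,3.5) → rotate → (-6.09394,0.33757) → ×s → (-6.43345,0.35637) → (-6.43,0.36)
v2: (-4.5,-2.5) → rotate → (-2.50545,-4.49697) → ×s → (-2.64504,-4.74752) → (-2.65,-4.75)
v3: (-2.5,-4.5) → rotate → (0.24849,-5.14181) → ×s → (0.26234,-5.42829) → (0.26,-5.43)
v4: (3,-4.5) → rotate → (4.92182,-2.24181) → ×s → (5.19603,-2.36671) → (5.20,-2.37)
v5: (5,-4) → rotate → (6.35757,-0.76241) → ×s → (6.71178,-0.80489) → (6.71,-0.80)
v6: (5,-1.5) → rotate → (5.03939,1.36182) → ×s → (5.32015,1.43770) → (5.32,1.44)
v7: (4.5,2) → rotate → (2.76908,4.07212) → ×s → (2.92336,4.29900) → (2.92,4.30)
v8: (-1,5) → rotate → (-3.48606,3.72120) → ×s → (-3.68029,3.92853) → (-3.68,3.93)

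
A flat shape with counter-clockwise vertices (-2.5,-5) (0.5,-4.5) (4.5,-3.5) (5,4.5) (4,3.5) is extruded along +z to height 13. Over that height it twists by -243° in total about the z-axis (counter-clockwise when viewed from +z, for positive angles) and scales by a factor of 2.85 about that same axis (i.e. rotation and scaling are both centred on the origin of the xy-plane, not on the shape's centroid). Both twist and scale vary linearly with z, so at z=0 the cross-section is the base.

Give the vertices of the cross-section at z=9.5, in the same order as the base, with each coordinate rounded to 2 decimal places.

Cross-section at z=9.5: (5.38,12.00) (-1.62,10.52) (-10.92,7.78) (-11.30,-11.07) (-9.05,-8.62)

t = z/height = 9.5/13 = 0.730769
s = 1 + (scale-1)·z/height = 1 + (2.85-1)·9.5/13 = 2.351923
θ = twist·z/height = -243°·9.5/13 = -177.5769° = -3.099302 rad
cos θ = -0.999106, sin θ = -0.042278 (intermediates below are computed at full precision and shown rounded to 5 d.p.)
v1: (-2.5,-5) → rotate → (2.28637,5.10122) → ×s → (5.37738,11.99769) → (5.38,12.00)
v2: (0.5,-4.5) → rotate → (-0.68980,4.47484) → ×s → (-1.62237,10.52447) → (-1.62,10.52)
v3: (4.5,-3.5) → rotate → (-4.64395,3.30662) → ×s → (-10.92221,7.77691) → (-10.92,7.78)
v4: (5,4.5) → rotate → (-4.80528,-4.70737) → ×s → (-11.30164,-11.07136) → (-11.30,-11.07)
v5: (4,3.5) → rotate → (-3.84845,-3.66598) → ×s → (-9.05126,-8.62211) → (-9.05,-8.62)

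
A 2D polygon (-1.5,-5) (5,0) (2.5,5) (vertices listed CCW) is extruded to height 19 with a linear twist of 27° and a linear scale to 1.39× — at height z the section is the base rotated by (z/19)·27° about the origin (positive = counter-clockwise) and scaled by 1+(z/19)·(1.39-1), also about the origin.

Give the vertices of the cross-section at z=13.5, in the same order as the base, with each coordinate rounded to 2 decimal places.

Cross-section at z=13.5: (0.29,-6.66) (6.03,2.10) (0.92,7.08)

t = z/height = 13.5/19 = 0.710526
s = 1 + (scale-1)·z/height = 1 + (1.39-1)·13.5/19 = 1.277105
θ = twist·z/height = 27°·13.5/19 = 19.1842° = 0.334828 rad
cos θ = 0.944467, sin θ = 0.328606 (intermediates below are computed at full precision and shown rounded to 5 d.p.)
v1: (-1.5,-5) → rotate → (0.22633,-5.21524) → ×s → (0.28905,-6.66042) → (0.29,-6.66)
v2: (5,0) → rotate → (4.72233,1.64303) → ×s → (6.03092,2.09832) → (6.03,2.10)
v3: (2.5,5) → rotate → (0.71814,5.54385) → ×s → (0.91713,7.08008) → (0.92,7.08)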